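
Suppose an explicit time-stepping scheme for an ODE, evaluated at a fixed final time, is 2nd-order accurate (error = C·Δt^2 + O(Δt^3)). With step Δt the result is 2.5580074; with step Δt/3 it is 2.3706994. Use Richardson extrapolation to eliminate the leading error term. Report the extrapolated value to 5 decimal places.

The leading error scales as Δt^2; refining by a factor of 3 reduces it by 3^2 = 9.
Extrapolated value = (9·A(Δt/3) − A(Δt)) / (9 − 1)
= (9·2.3706994 − 2.5580074) / 8
= 18.7782872 / 8 = 2.3472859

2.34729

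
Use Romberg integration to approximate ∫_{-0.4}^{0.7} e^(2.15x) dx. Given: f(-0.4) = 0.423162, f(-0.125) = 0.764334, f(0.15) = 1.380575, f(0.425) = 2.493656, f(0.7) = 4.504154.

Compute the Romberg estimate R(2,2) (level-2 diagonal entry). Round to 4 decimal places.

1.8983

R(0,0) (trapezoid, 1 panel, h=1.1000): 2.710024
R(1,0) (trapezoid, 2 panels, h=0.5500): 2.114328
R(2,0) (trapezoid, 4 panels, h=0.2750): 1.953111
R(1,1) = 2.114328 + (2.114328 − 2.710024)/3 = 1.915763
R(2,1) = 1.953111 + (1.953111 − 2.114328)/3 = 1.899372
R(2,2) = 1.899372 + (1.899372 − 1.915763)/15 = 1.898279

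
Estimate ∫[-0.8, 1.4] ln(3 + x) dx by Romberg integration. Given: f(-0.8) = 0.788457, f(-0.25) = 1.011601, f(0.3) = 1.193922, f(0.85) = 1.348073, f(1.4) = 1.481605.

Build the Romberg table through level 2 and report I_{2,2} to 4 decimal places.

2.5844

I_{0,0} (trapezoid, 1 panel, h=2.2000): 2.497068
I_{1,0} (trapezoid, 2 panels, h=1.1000): 2.561848
I_{2,0} (trapezoid, 4 panels, h=0.5500): 2.578745
I_{1,1} = 2.561848 + (2.561848 − 2.497068)/3 = 2.583441
I_{2,1} = 2.578745 + (2.578745 − 2.561848)/3 = 2.584377
I_{2,2} = 2.584377 + (2.584377 − 2.583441)/15 = 2.584439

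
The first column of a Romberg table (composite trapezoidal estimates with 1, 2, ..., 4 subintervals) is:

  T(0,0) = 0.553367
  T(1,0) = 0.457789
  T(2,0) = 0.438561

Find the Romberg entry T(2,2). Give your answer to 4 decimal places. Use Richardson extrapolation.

0.4326

T(1,1) = (4·0.457789 − 0.553367) / 3 = 0.425930
T(2,1) = (4·0.438561 − 0.457789) / 3 = 0.432152
T(2,2) = (16·0.432152 − 0.425930) / 15 = 0.432567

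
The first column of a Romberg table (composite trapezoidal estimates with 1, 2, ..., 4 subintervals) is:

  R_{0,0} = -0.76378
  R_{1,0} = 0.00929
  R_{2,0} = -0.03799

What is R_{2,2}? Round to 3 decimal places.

Richardson extrapolation on the trapezoidal column (denominator 4−1=3):
R_{1,1} = 0.00929 + (0.00929 − (-0.76378))/3 = 0.26698
R_{2,1} = -0.03799 + (-0.03799 − 0.00929)/3 = -0.05375
R_{2,2} = -0.05375 + (-0.05375 − 0.26698)/15 = -0.07513
(Column j=1 coincides with Simpson's rule on the same nodes.)

-0.075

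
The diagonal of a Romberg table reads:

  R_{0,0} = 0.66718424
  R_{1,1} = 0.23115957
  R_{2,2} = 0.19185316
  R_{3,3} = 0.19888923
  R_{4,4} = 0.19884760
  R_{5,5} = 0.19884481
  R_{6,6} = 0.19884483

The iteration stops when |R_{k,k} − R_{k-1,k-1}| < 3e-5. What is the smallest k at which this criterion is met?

k = 5

|R_{1,1} − R_{0,0}| = 0.43602467 ≥ 3e-5
|R_{2,2} − R_{1,1}| = 0.03930641 ≥ 3e-5
|R_{3,3} − R_{2,2}| = 0.00703607 ≥ 3e-5
|R_{4,4} − R_{3,3}| = 0.00004163 ≥ 3e-5
|R_{5,5} − R_{4,4}| = 0.00000279 < 3e-5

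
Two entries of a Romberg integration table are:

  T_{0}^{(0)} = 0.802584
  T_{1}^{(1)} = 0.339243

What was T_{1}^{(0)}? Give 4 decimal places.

From T_{1}^{(1)} = (4·T_{1}^{(0)} − T_{0}^{(0)})/3, solve for T_{1}^{(0)}:
4·T_{1}^{(0)} = 3·0.339243 + 0.802584 = 1.820313
T_{1}^{(0)} = 0.455078

0.4551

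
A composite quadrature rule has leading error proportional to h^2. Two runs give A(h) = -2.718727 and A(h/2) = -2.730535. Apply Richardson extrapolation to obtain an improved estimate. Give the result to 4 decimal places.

The leading error scales as h^2; refining by a factor of 2 reduces it by 2^2 = 4.
Extrapolated value = (4·A(h/2) − A(h)) / (4 − 1)
= (4·(-2.730535) − (-2.718727)) / 3
= -8.203413 / 3 = -2.734471

-2.7345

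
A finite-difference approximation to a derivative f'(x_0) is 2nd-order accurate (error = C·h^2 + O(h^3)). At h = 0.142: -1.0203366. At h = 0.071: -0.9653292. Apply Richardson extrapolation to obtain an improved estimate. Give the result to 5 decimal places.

The leading error scales as h^2; refining by a factor of 2 reduces it by 2^2 = 4.
Extrapolated value = (4·A(h/2) − A(h)) / (4 − 1)
= (4·(-0.9653292) − (-1.0203366)) / 3
= -2.8409802 / 3 = -0.9469934

-0.94699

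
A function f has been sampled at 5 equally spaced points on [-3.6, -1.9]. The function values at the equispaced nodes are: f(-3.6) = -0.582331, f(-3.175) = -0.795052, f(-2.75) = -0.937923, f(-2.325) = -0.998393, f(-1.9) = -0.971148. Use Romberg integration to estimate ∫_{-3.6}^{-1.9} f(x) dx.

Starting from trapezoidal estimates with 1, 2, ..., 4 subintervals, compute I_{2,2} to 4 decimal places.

I_{0,0} (trapezoid, 1 panel, h=1.7000): -1.320457
I_{1,0} (trapezoid, 2 panels, h=0.8500): -1.457463
I_{2,0} (trapezoid, 4 panels, h=0.4250): -1.490946
I_{1,1} = -1.457463 + (-1.457463 − (-1.320457))/3 = -1.503132
I_{2,1} = -1.490946 + (-1.490946 − (-1.457463))/3 = -1.502107
I_{2,2} = -1.502107 + (-1.502107 − (-1.503132))/15 = -1.502039

-1.5020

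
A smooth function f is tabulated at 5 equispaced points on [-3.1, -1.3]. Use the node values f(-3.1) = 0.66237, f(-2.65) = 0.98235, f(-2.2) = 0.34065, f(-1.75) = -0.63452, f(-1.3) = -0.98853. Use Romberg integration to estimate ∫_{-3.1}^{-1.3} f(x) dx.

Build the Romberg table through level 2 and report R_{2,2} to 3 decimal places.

0.259

R_{0,0} (trapezoid, 1 panel, h=1.8000): -0.29354
R_{1,0} (trapezoid, 2 panels, h=0.9000): 0.15981
R_{2,0} (trapezoid, 4 panels, h=0.4500): 0.23643
R_{1,1} = 0.15981 + (0.15981 − (-0.29354))/3 = 0.31093
R_{2,1} = 0.23643 + (0.23643 − 0.15981)/3 = 0.26197
R_{2,2} = 0.26197 + (0.26197 − 0.31093)/15 = 0.25871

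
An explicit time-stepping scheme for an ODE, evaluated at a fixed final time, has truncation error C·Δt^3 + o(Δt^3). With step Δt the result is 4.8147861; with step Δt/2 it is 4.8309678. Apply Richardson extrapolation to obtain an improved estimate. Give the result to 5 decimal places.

The leading error scales as Δt^3; refining by a factor of 2 reduces it by 2^3 = 8.
Extrapolated value = (8·A(Δt/2) − A(Δt)) / (8 − 1)
= (8·4.8309678 − 4.8147861) / 7
= 33.8329563 / 7 = 4.8332795

4.83328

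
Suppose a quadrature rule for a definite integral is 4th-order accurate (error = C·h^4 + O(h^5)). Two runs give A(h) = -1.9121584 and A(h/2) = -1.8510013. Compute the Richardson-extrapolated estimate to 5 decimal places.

-1.84692

The leading error scales as h^4; refining by a factor of 2 reduces it by 2^4 = 16.
Extrapolated value = (16·A(h/2) − A(h)) / (16 − 1)
= (16·(-1.8510013) − (-1.9121584)) / 15
= -27.7038624 / 15 = -1.8469242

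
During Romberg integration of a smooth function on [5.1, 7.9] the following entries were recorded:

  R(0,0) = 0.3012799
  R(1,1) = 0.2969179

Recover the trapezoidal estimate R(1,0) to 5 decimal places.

From R(1,1) = (4·R(1,0) − R(0,0))/3, solve for R(1,0):
4·R(1,0) = 3·0.2969179 + 0.3012799 = 1.1920336
R(1,0) = 0.2980084

0.29801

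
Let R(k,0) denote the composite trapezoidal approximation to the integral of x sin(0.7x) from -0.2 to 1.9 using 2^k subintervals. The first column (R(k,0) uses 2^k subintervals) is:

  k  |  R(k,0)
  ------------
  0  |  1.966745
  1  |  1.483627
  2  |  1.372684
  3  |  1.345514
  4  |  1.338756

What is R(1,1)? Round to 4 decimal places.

Richardson extrapolation on the trapezoidal column (denominator 4−1=3):
R(1,1) = (4·1.483627 − 1.966745) / 3 = 1.322588

1.3226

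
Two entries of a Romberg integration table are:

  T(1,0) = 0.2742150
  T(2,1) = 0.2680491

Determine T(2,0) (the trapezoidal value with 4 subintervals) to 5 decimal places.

0.26959

From T(2,1) = (4·T(2,0) − T(1,0))/3, solve for T(2,0):
4·T(2,0) = 3·0.2680491 + 0.2742150 = 1.0783623
T(2,0) = 0.2695906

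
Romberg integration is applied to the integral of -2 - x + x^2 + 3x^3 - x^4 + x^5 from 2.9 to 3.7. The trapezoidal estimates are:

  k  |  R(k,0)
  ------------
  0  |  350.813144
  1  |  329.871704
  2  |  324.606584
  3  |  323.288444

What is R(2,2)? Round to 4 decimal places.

R(1,1) = 329.871704 + (329.871704 − 350.813144)/3 = 322.891224
R(2,1) = 324.606584 + (324.606584 − 329.871704)/3 = 322.851544
R(2,2) = (16·322.851544 − 322.891224) / 15 = 322.848899

322.8489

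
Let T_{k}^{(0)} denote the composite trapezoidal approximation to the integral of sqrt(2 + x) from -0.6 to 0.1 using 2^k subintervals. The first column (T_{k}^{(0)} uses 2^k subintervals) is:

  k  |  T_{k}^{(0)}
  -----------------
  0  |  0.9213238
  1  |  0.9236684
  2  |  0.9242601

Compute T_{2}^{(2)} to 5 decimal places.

Richardson extrapolation on the trapezoidal column (denominator 4−1=3):
T_{1}^{(1)} = (4·0.9236684 − 0.9213238) / 3 = 0.9244499
T_{2}^{(1)} = (4·0.9242601 − 0.9236684) / 3 = 0.9244573
T_{2}^{(2)} = 0.9244573 + (0.9244573 − 0.9244499)/15 = 0.9244578

0.92446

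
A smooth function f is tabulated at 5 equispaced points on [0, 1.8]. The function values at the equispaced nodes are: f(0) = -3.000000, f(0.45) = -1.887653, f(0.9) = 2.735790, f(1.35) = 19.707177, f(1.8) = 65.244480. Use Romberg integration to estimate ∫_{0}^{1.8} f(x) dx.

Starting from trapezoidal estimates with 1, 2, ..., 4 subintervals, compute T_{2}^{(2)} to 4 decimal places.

20.7753

T_{0}^{(0)} (trapezoid, 1 panel, h=1.8000): 56.020032
T_{1}^{(0)} (trapezoid, 2 panels, h=0.9000): 30.472227
T_{2}^{(0)} (trapezoid, 4 panels, h=0.4500): 23.254899
T_{1}^{(1)} = 30.472227 + (30.472227 − 56.020032)/3 = 21.956292
T_{2}^{(1)} = 23.254899 + (23.254899 − 30.472227)/3 = 20.849123
T_{2}^{(2)} = 20.849123 + (20.849123 − 21.956292)/15 = 20.775312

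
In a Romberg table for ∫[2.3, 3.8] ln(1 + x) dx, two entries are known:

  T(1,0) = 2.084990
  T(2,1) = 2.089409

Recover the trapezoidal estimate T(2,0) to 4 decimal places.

From T(2,1) = (4·T(2,0) − T(1,0))/3, solve for T(2,0):
4·T(2,0) = 3·2.089409 + 2.084990 = 8.353217
T(2,0) = 2.088304

2.0883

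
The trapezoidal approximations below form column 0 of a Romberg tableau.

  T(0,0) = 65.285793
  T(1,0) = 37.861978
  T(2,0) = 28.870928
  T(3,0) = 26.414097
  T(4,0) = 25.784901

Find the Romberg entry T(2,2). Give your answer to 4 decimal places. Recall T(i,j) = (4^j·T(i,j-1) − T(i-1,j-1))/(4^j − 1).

Richardson extrapolation on the trapezoidal column (denominator 4−1=3):
T(1,1) = (4·37.861978 − 65.285793) / 3 = 28.720706
T(2,1) = 28.870928 + (28.870928 − 37.861978)/3 = 25.873911
T(2,2) = 25.873911 + (25.873911 − 28.720706)/15 = 25.684125

25.6841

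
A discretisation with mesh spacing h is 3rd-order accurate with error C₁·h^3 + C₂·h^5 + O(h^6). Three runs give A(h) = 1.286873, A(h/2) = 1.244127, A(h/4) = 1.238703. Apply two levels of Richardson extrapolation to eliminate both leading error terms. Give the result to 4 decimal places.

1.2379

First eliminate the h^3 term (factor 2^3 = 8):
  B₁ = (8·1.244127 − 1.286873)/7 = 1.238020
  B₂ = (8·1.238703 − 1.244127)/7 = 1.237928
Then eliminate the h^5 term (factor 2^5 = 32):
  (32·1.237928 − 1.238020)/31 = 1.237925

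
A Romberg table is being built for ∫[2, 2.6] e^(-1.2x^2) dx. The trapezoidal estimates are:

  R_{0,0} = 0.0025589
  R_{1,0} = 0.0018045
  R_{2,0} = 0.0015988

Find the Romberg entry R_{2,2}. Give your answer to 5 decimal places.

0.00153

R_{1,1} = (4·0.0018045 − 0.0025589) / 3 = 0.0015530
R_{2,1} = 0.0015988 + (0.0015988 − 0.0018045)/3 = 0.0015302
R_{2,2} = (16·0.0015302 − 0.0015530) / 15 = 0.0015287
(Column j=1 coincides with Simpson's rule on the same nodes.)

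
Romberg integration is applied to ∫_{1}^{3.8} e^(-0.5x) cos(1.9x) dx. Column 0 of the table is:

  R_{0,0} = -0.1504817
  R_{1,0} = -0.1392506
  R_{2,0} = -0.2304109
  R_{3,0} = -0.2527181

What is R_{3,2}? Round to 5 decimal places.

R_{2,1} = (4·(-0.2304109) − (-0.1392506)) / 3 = -0.2607977
R_{3,1} = (4·(-0.2527181) − (-0.2304109)) / 3 = -0.2601538
R_{3,2} = -0.2601538 + (-0.2601538 − (-0.2607977))/15 = -0.2601109

-0.26011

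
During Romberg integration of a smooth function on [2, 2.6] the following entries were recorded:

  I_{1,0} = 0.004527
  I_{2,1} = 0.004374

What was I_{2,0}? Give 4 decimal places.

0.0044

From I_{2,1} = (4·I_{2,0} − I_{1,0})/3, solve for I_{2,0}:
4·I_{2,0} = 3·0.004374 + 0.004527 = 0.017649
I_{2,0} = 0.004412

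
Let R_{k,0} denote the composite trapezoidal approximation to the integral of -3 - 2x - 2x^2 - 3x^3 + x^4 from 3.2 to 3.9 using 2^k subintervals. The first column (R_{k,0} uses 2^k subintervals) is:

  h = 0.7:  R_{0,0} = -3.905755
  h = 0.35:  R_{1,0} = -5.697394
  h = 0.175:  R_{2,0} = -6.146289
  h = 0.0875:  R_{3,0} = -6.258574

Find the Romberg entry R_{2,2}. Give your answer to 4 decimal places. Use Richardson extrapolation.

R_{1,1} = -5.697394 + (-5.697394 − (-3.905755))/3 = -6.294607
R_{2,1} = (4·(-6.146289) − (-5.697394)) / 3 = -6.295921
R_{2,2} = (16·(-6.295921) − (-6.294607)) / 15 = -6.296009

-6.2960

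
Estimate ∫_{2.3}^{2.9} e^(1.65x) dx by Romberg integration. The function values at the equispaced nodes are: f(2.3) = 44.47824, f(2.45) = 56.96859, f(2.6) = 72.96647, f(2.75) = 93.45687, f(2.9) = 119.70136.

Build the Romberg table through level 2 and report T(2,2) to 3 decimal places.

45.590

T(0,0) (trapezoid, 1 panel, h=0.6000): 49.25388
T(1,0) (trapezoid, 2 panels, h=0.3000): 46.51688
T(2,0) (trapezoid, 4 panels, h=0.1500): 45.82226
T(1,1) = 46.51688 + (46.51688 − 49.25388)/3 = 45.60455
T(2,1) = 45.82226 + (45.82226 − 46.51688)/3 = 45.59072
T(2,2) = 45.59072 + (45.59072 − 45.60455)/15 = 45.58980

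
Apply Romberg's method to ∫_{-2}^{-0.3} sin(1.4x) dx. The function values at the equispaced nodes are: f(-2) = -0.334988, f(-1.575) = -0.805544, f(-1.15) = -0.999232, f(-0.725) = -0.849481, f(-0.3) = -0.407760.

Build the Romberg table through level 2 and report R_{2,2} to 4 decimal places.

R_{0,0} (trapezoid, 1 panel, h=1.7000): -0.631336
R_{1,0} (trapezoid, 2 panels, h=0.8500): -1.165015
R_{2,0} (trapezoid, 4 panels, h=0.4250): -1.285893
R_{1,1} = -1.165015 + (-1.165015 − (-0.631336))/3 = -1.342908
R_{2,1} = -1.285893 + (-1.285893 − (-1.165015))/3 = -1.326186
R_{2,2} = -1.326186 + (-1.326186 − (-1.342908))/15 = -1.325071

-1.3251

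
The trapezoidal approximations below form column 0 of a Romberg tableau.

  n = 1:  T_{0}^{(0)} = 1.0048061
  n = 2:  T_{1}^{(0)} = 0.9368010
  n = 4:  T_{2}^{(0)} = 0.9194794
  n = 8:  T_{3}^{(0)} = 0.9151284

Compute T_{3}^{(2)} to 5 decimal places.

0.91368

Richardson extrapolation on the trapezoidal column (denominator 4−1=3):
T_{2}^{(1)} = (4·0.9194794 − 0.9368010) / 3 = 0.9137055
T_{3}^{(1)} = (4·0.9151284 − 0.9194794) / 3 = 0.9136781
T_{3}^{(2)} = 0.9136781 + (0.9136781 − 0.9137055)/15 = 0.9136763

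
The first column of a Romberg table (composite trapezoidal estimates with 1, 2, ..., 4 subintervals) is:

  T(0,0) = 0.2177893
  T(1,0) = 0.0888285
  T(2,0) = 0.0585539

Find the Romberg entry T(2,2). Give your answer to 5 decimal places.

T(1,1) = (4·0.0888285 − 0.2177893) / 3 = 0.0458416
T(2,1) = 0.0585539 + (0.0585539 − 0.0888285)/3 = 0.0484624
T(2,2) = 0.0484624 + (0.0484624 − 0.0458416)/15 = 0.0486371

0.04864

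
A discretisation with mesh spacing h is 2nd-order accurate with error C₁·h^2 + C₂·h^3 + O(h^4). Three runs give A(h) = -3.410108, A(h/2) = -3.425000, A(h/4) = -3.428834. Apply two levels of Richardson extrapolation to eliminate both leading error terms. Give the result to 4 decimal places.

First eliminate the h^2 term (factor 2^2 = 4):
  B₁ = (4·(-3.425000) − (-3.410108))/3 = -3.429964
  B₂ = (4·(-3.428834) − (-3.425000))/3 = -3.430112
Then eliminate the h^3 term (factor 2^3 = 8):
  (8·(-3.430112) − (-3.429964))/7 = -3.430133

-3.4301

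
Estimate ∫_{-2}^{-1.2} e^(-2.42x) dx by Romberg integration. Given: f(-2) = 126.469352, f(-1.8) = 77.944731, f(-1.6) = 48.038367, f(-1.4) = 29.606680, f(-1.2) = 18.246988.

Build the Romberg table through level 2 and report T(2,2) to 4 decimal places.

T(0,0) (trapezoid, 1 panel, h=0.8000): 57.886536
T(1,0) (trapezoid, 2 panels, h=0.4000): 48.158615
T(2,0) (trapezoid, 4 panels, h=0.2000): 45.589590
T(1,1) = 48.158615 + (48.158615 − 57.886536)/3 = 44.915975
T(2,1) = 45.589590 + (45.589590 − 48.158615)/3 = 44.733248
T(2,2) = 44.733248 + (44.733248 − 44.915975)/15 = 44.721066

44.7211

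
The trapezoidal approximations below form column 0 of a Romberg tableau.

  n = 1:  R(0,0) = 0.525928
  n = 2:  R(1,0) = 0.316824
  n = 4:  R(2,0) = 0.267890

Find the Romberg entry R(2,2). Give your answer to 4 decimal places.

R(1,1) = 0.316824 + (0.316824 − 0.525928)/3 = 0.247123
R(2,1) = (4·0.267890 − 0.316824) / 3 = 0.251579
R(2,2) = (16·0.251579 − 0.247123) / 15 = 0.251876
(Column j=1 coincides with Simpson's rule on the same nodes.)

0.2519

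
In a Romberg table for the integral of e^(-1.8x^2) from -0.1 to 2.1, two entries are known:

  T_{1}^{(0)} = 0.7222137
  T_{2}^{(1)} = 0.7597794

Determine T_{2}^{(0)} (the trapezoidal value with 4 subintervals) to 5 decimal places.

0.75039

From T_{2}^{(1)} = (4·T_{2}^{(0)} − T_{1}^{(0)})/3, solve for T_{2}^{(0)}:
4·T_{2}^{(0)} = 3·0.7597794 + 0.7222137 = 3.0015519
T_{2}^{(0)} = 0.7503880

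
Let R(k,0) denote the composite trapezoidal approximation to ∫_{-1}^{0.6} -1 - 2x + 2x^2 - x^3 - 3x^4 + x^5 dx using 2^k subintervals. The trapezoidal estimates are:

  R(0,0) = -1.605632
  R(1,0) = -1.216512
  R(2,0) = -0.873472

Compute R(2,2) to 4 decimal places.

-0.7373

R(1,1) = -1.216512 + (-1.216512 − (-1.605632))/3 = -1.086805
R(2,1) = (4·(-0.873472) − (-1.216512)) / 3 = -0.759125
R(2,2) = (16·(-0.759125) − (-1.086805)) / 15 = -0.737280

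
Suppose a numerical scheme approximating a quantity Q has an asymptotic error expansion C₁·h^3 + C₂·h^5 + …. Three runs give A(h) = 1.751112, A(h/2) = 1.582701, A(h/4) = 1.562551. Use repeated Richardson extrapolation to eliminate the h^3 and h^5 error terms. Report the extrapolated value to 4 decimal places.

1.5597

First eliminate the h^3 term (factor 2^3 = 8):
  B₁ = (8·1.582701 − 1.751112)/7 = 1.558642
  B₂ = (8·1.562551 − 1.582701)/7 = 1.559672
Then eliminate the h^5 term (factor 2^5 = 32):
  (32·1.559672 − 1.558642)/31 = 1.559705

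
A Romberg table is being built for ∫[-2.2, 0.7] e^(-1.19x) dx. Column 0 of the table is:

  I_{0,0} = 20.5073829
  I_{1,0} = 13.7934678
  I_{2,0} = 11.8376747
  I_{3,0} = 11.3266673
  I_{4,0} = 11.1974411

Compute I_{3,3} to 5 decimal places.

11.15426

I_{1,1} = (4·13.7934678 − 20.5073829) / 3 = 11.5554961
I_{2,1} = 11.8376747 + (11.8376747 − 13.7934678)/3 = 11.1857437
I_{3,1} = 11.3266673 + (11.3266673 − 11.8376747)/3 = 11.1563315
I_{2,2} = (16·11.1857437 − 11.5554961) / 15 = 11.1610935
I_{3,2} = (16·11.1563315 − 11.1857437) / 15 = 11.1543707
I_{3,3} = 11.1543707 + (11.1543707 − 11.1610935)/63 = 11.1542640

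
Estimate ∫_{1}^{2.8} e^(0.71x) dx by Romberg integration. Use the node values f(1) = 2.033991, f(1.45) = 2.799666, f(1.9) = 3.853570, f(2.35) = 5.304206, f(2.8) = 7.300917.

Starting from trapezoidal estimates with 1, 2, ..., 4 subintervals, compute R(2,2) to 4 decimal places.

R(0,0) (trapezoid, 1 panel, h=1.8000): 8.401417
R(1,0) (trapezoid, 2 panels, h=0.9000): 7.668922
R(2,0) (trapezoid, 4 panels, h=0.4500): 7.481203
R(1,1) = 7.668922 + (7.668922 − 8.401417)/3 = 7.424757
R(2,1) = 7.481203 + (7.481203 − 7.668922)/3 = 7.418630
R(2,2) = 7.418630 + (7.418630 − 7.424757)/15 = 7.418222

7.4182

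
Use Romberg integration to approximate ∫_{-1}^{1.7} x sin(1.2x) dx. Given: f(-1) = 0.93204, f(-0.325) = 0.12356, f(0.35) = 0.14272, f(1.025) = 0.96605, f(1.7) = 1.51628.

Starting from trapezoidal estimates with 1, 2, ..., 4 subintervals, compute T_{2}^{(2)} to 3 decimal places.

T_{0}^{(0)} (trapezoid, 1 panel, h=2.7000): 3.30523
T_{1}^{(0)} (trapezoid, 2 panels, h=1.3500): 1.84529
T_{2}^{(0)} (trapezoid, 4 panels, h=0.6750): 1.65813
T_{1}^{(1)} = 1.84529 + (1.84529 − 3.30523)/3 = 1.35864
T_{2}^{(1)} = 1.65813 + (1.65813 − 1.84529)/3 = 1.59574
T_{2}^{(2)} = 1.59574 + (1.59574 − 1.35864)/15 = 1.61155

1.612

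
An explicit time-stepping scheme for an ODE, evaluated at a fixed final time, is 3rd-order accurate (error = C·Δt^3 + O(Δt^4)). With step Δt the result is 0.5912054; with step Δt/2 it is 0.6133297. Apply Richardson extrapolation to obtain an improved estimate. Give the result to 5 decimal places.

0.61649

The leading error scales as Δt^3; refining by a factor of 2 reduces it by 2^3 = 8.
Extrapolated value = (8·A(Δt/2) − A(Δt)) / (8 − 1)
= (8·0.6133297 − 0.5912054) / 7
= 4.3154322 / 7 = 0.6164903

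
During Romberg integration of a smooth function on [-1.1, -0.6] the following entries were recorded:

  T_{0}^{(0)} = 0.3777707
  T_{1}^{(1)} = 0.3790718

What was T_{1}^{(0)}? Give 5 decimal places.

0.37875

From T_{1}^{(1)} = (4·T_{1}^{(0)} − T_{0}^{(0)})/3, solve for T_{1}^{(0)}:
4·T_{1}^{(0)} = 3·0.3790718 + 0.3777707 = 1.5149861
T_{1}^{(0)} = 0.3787465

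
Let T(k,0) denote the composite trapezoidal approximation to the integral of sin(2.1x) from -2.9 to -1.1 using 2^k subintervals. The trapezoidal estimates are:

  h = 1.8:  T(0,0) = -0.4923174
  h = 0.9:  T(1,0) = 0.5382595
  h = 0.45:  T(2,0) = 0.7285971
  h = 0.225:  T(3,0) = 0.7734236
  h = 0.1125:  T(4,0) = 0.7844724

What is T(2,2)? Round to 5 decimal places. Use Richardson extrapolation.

T(1,1) = 0.5382595 + (0.5382595 − (-0.4923174))/3 = 0.8817851
T(2,1) = (4·0.7285971 − 0.5382595) / 3 = 0.7920430
T(2,2) = 0.7920430 + (0.7920430 − 0.8817851)/15 = 0.7860602

0.78606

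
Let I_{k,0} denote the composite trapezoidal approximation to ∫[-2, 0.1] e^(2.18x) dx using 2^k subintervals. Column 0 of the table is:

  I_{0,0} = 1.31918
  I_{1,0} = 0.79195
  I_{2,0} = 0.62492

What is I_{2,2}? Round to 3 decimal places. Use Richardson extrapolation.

0.566

Richardson extrapolation on the trapezoidal column (denominator 4−1=3):
I_{1,1} = 0.79195 + (0.79195 − 1.31918)/3 = 0.61621
I_{2,1} = (4·0.62492 − 0.79195) / 3 = 0.56924
I_{2,2} = (16·0.56924 − 0.61621) / 15 = 0.56611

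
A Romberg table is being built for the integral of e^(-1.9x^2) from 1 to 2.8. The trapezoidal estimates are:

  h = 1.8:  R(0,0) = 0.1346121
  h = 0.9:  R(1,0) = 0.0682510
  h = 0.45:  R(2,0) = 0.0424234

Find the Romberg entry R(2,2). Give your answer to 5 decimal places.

R(1,1) = (4·0.0682510 − 0.1346121) / 3 = 0.0461306
R(2,1) = (4·0.0424234 − 0.0682510) / 3 = 0.0338142
R(2,2) = 0.0338142 + (0.0338142 − 0.0461306)/15 = 0.0329931
(Column j=1 coincides with Simpson's rule on the same nodes.)

0.03299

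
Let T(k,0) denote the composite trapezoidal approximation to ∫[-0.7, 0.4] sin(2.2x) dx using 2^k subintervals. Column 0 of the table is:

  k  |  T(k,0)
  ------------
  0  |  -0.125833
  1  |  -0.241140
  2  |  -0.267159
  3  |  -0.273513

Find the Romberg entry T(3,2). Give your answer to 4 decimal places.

-0.2756

T(2,1) = (4·(-0.267159) − (-0.241140)) / 3 = -0.275832
T(3,1) = -0.273513 + (-0.273513 − (-0.267159))/3 = -0.275631
T(3,2) = (16·(-0.275631) − (-0.275832)) / 15 = -0.275618
(Column j=1 coincides with Simpson's rule on the same nodes.)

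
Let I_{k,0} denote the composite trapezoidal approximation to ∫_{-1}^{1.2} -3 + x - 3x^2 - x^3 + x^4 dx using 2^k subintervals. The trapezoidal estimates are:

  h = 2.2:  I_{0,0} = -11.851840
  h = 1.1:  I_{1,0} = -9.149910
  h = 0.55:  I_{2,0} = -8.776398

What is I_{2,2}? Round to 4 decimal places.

-8.6787

I_{1,1} = (4·(-9.149910) − (-11.851840)) / 3 = -8.249267
I_{2,1} = (4·(-8.776398) − (-9.149910)) / 3 = -8.651894
I_{2,2} = (16·(-8.651894) − (-8.249267)) / 15 = -8.678736
(Column j=1 coincides with Simpson's rule on the same nodes.)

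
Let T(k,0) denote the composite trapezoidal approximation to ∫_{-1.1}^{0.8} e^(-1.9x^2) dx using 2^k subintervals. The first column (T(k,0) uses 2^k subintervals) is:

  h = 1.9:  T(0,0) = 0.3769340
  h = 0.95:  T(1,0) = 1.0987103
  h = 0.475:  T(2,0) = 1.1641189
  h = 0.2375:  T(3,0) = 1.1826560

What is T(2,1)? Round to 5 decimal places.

T(2,1) = 1.1641189 + (1.1641189 − 1.0987103)/3 = 1.1859218

1.18592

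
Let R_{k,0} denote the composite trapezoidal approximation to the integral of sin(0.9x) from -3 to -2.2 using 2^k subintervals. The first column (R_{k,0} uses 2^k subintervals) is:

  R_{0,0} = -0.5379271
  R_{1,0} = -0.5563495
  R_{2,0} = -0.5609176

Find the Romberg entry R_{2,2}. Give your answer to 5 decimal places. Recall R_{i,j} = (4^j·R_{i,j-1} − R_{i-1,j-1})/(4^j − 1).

-0.56244

Richardson extrapolation on the trapezoidal column (denominator 4−1=3):
R_{1,1} = -0.5563495 + (-0.5563495 − (-0.5379271))/3 = -0.5624903
R_{2,1} = (4·(-0.5609176) − (-0.5563495)) / 3 = -0.5624403
R_{2,2} = (16·(-0.5624403) − (-0.5624903)) / 15 = -0.5624370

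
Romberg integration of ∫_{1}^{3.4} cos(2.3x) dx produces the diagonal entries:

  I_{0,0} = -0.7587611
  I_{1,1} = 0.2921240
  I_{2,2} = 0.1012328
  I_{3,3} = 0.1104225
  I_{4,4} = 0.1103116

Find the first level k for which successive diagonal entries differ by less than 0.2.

k = 2

|I_{1,1} − I_{0,0}| = 1.0508851 ≥ 0.2
|I_{2,2} − I_{1,1}| = 0.1908912 < 0.2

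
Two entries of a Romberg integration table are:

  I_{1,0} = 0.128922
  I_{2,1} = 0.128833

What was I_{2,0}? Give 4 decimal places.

0.1289

From I_{2,1} = (4·I_{2,0} − I_{1,0})/3, solve for I_{2,0}:
4·I_{2,0} = 3·0.128833 + 0.128922 = 0.515421
I_{2,0} = 0.128855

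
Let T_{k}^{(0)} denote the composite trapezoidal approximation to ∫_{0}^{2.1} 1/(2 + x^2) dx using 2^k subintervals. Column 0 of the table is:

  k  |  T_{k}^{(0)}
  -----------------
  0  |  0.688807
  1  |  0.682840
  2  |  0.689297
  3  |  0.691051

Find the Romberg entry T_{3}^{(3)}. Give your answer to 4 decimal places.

T_{1}^{(1)} = 0.682840 + (0.682840 − 0.688807)/3 = 0.680851
T_{2}^{(1)} = 0.689297 + (0.689297 − 0.682840)/3 = 0.691449
T_{3}^{(1)} = 0.691051 + (0.691051 − 0.689297)/3 = 0.691636
T_{2}^{(2)} = (16·0.691449 − 0.680851) / 15 = 0.692156
T_{3}^{(2)} = (16·0.691636 − 0.691449) / 15 = 0.691648
T_{3}^{(3)} = (64·0.691648 − 0.692156) / 63 = 0.691640

0.6916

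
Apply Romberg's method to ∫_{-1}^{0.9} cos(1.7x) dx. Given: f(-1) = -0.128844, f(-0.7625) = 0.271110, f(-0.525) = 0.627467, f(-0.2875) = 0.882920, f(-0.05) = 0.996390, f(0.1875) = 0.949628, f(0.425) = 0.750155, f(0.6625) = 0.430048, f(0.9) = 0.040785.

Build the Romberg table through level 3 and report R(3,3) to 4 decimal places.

1.1711

R(0,0) (trapezoid, 1 panel, h=1.9000): -0.083656
R(1,0) (trapezoid, 2 panels, h=0.9500): 0.904742
R(2,0) (trapezoid, 4 panels, h=0.4750): 1.106742
R(3,0) (trapezoid, 8 panels, h=0.2375): 1.155126
R(1,1) = 0.904742 + (0.904742 − (-0.083656))/3 = 1.234208
R(2,1) = 1.106742 + (1.106742 − 0.904742)/3 = 1.174075
R(3,1) = 1.155126 + (1.155126 − 1.106742)/3 = 1.171254
R(2,2) = 1.174075 + (1.174075 − 1.234208)/15 = 1.170066
R(3,2) = 1.171254 + (1.171254 − 1.174075)/15 = 1.171066
R(3,3) = 1.171066 + (1.171066 − 1.170066)/63 = 1.171082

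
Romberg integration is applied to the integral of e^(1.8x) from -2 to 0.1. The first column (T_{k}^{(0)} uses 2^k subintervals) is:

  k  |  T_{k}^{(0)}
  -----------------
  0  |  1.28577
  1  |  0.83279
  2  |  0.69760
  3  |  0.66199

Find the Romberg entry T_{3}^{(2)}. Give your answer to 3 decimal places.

T_{2}^{(1)} = 0.69760 + (0.69760 − 0.83279)/3 = 0.65254
T_{3}^{(1)} = (4·0.66199 − 0.69760) / 3 = 0.65012
T_{3}^{(2)} = (16·0.65012 − 0.65254) / 15 = 0.64996
(Column j=1 coincides with Simpson's rule on the same nodes.)

0.650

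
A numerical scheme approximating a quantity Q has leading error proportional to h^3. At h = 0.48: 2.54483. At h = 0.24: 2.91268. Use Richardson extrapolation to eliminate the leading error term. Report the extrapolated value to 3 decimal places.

The leading error scales as h^3; refining by a factor of 2 reduces it by 2^3 = 8.
Extrapolated value = (8·A(h/2) − A(h)) / (8 − 1)
= (8·2.91268 − 2.54483) / 7
= 20.75661 / 7 = 2.96523

2.965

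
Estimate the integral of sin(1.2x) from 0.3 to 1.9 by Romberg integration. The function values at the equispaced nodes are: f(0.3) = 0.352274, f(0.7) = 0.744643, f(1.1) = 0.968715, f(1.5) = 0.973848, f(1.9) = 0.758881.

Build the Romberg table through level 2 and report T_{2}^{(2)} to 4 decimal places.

1.3226

T_{0}^{(0)} (trapezoid, 1 panel, h=1.6000): 0.888924
T_{1}^{(0)} (trapezoid, 2 panels, h=0.8000): 1.219434
T_{2}^{(0)} (trapezoid, 4 panels, h=0.4000): 1.297113
T_{1}^{(1)} = 1.219434 + (1.219434 − 0.888924)/3 = 1.329604
T_{2}^{(1)} = 1.297113 + (1.297113 − 1.219434)/3 = 1.323006
T_{2}^{(2)} = 1.323006 + (1.323006 − 1.329604)/15 = 1.322566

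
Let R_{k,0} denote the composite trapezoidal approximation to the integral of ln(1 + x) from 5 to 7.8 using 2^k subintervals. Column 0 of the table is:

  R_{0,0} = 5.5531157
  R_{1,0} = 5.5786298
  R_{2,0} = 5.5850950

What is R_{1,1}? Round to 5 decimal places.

Richardson extrapolation on the trapezoidal column (denominator 4−1=3):
R_{1,1} = (4·5.5786298 − 5.5531157) / 3 = 5.5871345
(Column j=1 coincides with Simpson's rule on the same nodes.)

5.58713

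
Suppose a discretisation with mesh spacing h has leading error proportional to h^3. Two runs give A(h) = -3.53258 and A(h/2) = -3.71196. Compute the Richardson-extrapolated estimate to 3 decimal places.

The leading error scales as h^3; refining by a factor of 2 reduces it by 2^3 = 8.
Extrapolated value = (8·A(h/2) − A(h)) / (8 − 1)
= (8·(-3.71196) − (-3.53258)) / 7
= -26.16310 / 7 = -3.73759

-3.738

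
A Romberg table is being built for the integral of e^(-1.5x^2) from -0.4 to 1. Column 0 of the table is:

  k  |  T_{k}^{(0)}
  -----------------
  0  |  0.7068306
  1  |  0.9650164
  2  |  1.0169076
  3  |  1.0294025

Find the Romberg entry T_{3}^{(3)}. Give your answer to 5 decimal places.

1.03353

Richardson extrapolation on the trapezoidal column (denominator 4−1=3):
T_{1}^{(1)} = (4·0.9650164 − 0.7068306) / 3 = 1.0510783
T_{2}^{(1)} = 1.0169076 + (1.0169076 − 0.9650164)/3 = 1.0342047
T_{3}^{(1)} = 1.0294025 + (1.0294025 − 1.0169076)/3 = 1.0335675
T_{2}^{(2)} = (16·1.0342047 − 1.0510783) / 15 = 1.0330798
T_{3}^{(2)} = 1.0335675 + (1.0335675 − 1.0342047)/15 = 1.0335250
T_{3}^{(3)} = 1.0335250 + (1.0335250 − 1.0330798)/63 = 1.0335321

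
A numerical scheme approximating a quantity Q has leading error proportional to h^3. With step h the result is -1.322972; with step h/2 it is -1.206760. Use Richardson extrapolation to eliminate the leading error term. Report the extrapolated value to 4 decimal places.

The leading error scales as h^3; refining by a factor of 2 reduces it by 2^3 = 8.
Extrapolated value = (8·A(h/2) − A(h)) / (8 − 1)
= (8·(-1.206760) − (-1.322972)) / 7
= -8.331108 / 7 = -1.190158

-1.1902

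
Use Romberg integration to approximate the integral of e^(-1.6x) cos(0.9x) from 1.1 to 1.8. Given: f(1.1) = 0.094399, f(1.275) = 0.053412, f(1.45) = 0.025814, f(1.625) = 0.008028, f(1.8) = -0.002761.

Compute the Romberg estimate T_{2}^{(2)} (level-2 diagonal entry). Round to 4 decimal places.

T_{0}^{(0)} (trapezoid, 1 panel, h=0.7000): 0.032073
T_{1}^{(0)} (trapezoid, 2 panels, h=0.3500): 0.025072
T_{2}^{(0)} (trapezoid, 4 panels, h=0.1750): 0.023288
T_{1}^{(1)} = 0.025072 + (0.025072 − 0.032073)/3 = 0.022738
T_{2}^{(1)} = 0.023288 + (0.023288 − 0.025072)/3 = 0.022693
T_{2}^{(2)} = 0.022693 + (0.022693 − 0.022738)/15 = 0.022690

0.0227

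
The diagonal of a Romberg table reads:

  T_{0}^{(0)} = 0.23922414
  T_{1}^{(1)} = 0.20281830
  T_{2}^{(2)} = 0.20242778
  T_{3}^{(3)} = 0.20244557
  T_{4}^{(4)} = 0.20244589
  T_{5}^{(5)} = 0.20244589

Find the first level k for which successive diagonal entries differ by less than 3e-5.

k = 3

|T_{1}^{(1)} − T_{0}^{(0)}| = 0.03640584 ≥ 3e-5
|T_{2}^{(2)} − T_{1}^{(1)}| = 0.00039052 ≥ 3e-5
|T_{3}^{(3)} − T_{2}^{(2)}| = 0.00001779 < 3e-5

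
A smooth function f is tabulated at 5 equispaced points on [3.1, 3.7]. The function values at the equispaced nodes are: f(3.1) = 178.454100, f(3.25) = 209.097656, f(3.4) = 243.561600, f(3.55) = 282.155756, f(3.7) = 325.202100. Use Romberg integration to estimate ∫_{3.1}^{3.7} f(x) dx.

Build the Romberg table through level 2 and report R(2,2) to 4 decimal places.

147.7896

R(0,0) (trapezoid, 1 panel, h=0.6000): 151.096860
R(1,0) (trapezoid, 2 panels, h=0.3000): 148.616910
R(2,0) (trapezoid, 4 panels, h=0.1500): 147.996467
R(1,1) = 148.616910 + (148.616910 − 151.096860)/3 = 147.790260
R(2,1) = 147.996467 + (147.996467 − 148.616910)/3 = 147.789653
R(2,2) = 147.789653 + (147.789653 − 147.790260)/15 = 147.789613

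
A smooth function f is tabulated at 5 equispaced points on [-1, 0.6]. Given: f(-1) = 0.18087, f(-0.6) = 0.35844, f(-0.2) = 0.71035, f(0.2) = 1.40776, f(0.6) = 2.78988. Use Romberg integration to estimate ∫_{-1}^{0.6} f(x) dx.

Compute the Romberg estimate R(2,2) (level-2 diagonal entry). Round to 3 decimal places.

R(0,0) (trapezoid, 1 panel, h=1.6000): 2.37660
R(1,0) (trapezoid, 2 panels, h=0.8000): 1.75658
R(2,0) (trapezoid, 4 panels, h=0.4000): 1.58477
R(1,1) = 1.75658 + (1.75658 − 2.37660)/3 = 1.54991
R(2,1) = 1.58477 + (1.58477 − 1.75658)/3 = 1.52750
R(2,2) = 1.52750 + (1.52750 − 1.54991)/15 = 1.52601

1.526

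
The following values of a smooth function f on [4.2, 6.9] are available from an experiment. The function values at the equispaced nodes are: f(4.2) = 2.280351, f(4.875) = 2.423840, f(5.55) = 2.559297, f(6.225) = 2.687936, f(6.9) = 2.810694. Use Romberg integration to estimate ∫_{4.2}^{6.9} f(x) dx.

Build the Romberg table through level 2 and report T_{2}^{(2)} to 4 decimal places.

T_{0}^{(0)} (trapezoid, 1 panel, h=2.7000): 6.872911
T_{1}^{(0)} (trapezoid, 2 panels, h=1.3500): 6.891506
T_{2}^{(0)} (trapezoid, 4 panels, h=0.6750): 6.896202
T_{1}^{(1)} = 6.891506 + (6.891506 − 6.872911)/3 = 6.897704
T_{2}^{(1)} = 6.896202 + (6.896202 − 6.891506)/3 = 6.897767
T_{2}^{(2)} = 6.897767 + (6.897767 − 6.897704)/15 = 6.897771

6.8978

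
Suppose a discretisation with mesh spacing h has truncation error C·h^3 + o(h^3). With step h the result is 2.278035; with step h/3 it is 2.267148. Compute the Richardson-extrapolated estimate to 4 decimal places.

2.2667

Extrapolated value = (27·A(h/3) − A(h)) / (27 − 1)
= (27·2.267148 − 2.278035) / 26
= 58.934961 / 26 = 2.266729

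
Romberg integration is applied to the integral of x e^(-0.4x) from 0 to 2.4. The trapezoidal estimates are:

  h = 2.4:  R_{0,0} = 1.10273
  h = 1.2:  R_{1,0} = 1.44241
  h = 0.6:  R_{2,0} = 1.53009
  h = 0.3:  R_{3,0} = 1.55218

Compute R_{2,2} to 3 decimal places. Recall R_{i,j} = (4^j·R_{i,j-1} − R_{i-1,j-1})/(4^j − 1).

Richardson extrapolation on the trapezoidal column (denominator 4−1=3):
R_{1,1} = 1.44241 + (1.44241 − 1.10273)/3 = 1.55564
R_{2,1} = (4·1.53009 − 1.44241) / 3 = 1.55932
R_{2,2} = 1.55932 + (1.55932 − 1.55564)/15 = 1.55957
(Column j=1 coincides with Simpson's rule on the same nodes.)

1.560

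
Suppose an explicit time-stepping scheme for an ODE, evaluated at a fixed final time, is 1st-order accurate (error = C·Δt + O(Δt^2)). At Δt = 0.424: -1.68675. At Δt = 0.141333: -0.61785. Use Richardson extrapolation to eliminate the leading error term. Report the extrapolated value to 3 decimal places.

-0.083

The leading error scales as Δt; refining by a factor of 3 reduces it by 3^1 = 3.
Extrapolated value = (3·A(Δt/3) − A(Δt)) / (3 − 1)
= (3·(-0.61785) − (-1.68675)) / 2
= -0.16680 / 2 = -0.08340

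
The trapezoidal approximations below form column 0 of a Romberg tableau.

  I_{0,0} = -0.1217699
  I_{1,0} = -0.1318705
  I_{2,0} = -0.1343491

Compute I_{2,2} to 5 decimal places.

-0.13517

I_{1,1} = -0.1318705 + (-0.1318705 − (-0.1217699))/3 = -0.1352374
I_{2,1} = -0.1343491 + (-0.1343491 − (-0.1318705))/3 = -0.1351753
I_{2,2} = -0.1351753 + (-0.1351753 − (-0.1352374))/15 = -0.1351712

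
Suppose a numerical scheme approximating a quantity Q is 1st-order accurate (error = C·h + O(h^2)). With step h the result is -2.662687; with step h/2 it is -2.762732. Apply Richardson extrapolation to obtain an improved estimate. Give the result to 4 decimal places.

-2.8628

Extrapolated value = (2·A(h/2) − A(h)) / (2 − 1)
= (2·(-2.762732) − (-2.662687)) / 1
= -2.862777 / 1 = -2.862777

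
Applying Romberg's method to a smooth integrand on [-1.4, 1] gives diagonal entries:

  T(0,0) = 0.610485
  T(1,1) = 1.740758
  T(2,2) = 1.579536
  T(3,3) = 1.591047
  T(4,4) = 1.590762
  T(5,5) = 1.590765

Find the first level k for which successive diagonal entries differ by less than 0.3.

k = 2

|T(1,1) − T(0,0)| = 1.130273 ≥ 0.3
|T(2,2) − T(1,1)| = 0.161222 < 0.3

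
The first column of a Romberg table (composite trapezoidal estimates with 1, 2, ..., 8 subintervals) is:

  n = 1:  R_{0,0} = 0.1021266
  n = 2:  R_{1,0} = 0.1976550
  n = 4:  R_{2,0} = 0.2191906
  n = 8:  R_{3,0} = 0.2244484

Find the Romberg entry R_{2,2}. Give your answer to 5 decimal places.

0.22616

Richardson extrapolation on the trapezoidal column (denominator 4−1=3):
R_{1,1} = 0.1976550 + (0.1976550 − 0.1021266)/3 = 0.2294978
R_{2,1} = (4·0.2191906 − 0.1976550) / 3 = 0.2263691
R_{2,2} = 0.2263691 + (0.2263691 − 0.2294978)/15 = 0.2261605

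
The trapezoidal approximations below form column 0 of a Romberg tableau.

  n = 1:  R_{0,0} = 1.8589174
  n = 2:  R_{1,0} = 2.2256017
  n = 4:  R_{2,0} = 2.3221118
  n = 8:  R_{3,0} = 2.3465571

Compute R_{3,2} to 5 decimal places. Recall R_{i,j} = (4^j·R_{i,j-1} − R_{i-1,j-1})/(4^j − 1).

R_{2,1} = 2.3221118 + (2.3221118 − 2.2256017)/3 = 2.3542818
R_{3,1} = 2.3465571 + (2.3465571 − 2.3221118)/3 = 2.3547055
R_{3,2} = (16·2.3547055 − 2.3542818) / 15 = 2.3547337

2.35473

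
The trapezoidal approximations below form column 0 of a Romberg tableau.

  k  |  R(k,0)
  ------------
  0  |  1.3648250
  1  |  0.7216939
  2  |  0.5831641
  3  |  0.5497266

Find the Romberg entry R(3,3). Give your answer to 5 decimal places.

0.53868

Richardson extrapolation on the trapezoidal column (denominator 4−1=3):
R(1,1) = (4·0.7216939 − 1.3648250) / 3 = 0.5073169
R(2,1) = 0.5831641 + (0.5831641 − 0.7216939)/3 = 0.5369875
R(3,1) = (4·0.5497266 − 0.5831641) / 3 = 0.5385808
R(2,2) = 0.5369875 + (0.5369875 − 0.5073169)/15 = 0.5389655
R(3,2) = 0.5385808 + (0.5385808 − 0.5369875)/15 = 0.5386870
R(3,3) = (64·0.5386870 − 0.5389655) / 63 = 0.5386826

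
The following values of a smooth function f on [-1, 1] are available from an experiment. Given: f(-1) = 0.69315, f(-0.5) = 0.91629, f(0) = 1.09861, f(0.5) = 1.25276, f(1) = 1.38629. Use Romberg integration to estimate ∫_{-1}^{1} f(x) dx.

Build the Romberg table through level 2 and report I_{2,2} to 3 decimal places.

2.159

I_{0,0} (trapezoid, 1 panel, h=2.0000): 2.07944
I_{1,0} (trapezoid, 2 panels, h=1.0000): 2.13833
I_{2,0} (trapezoid, 4 panels, h=0.5000): 2.15369
I_{1,1} = 2.13833 + (2.13833 − 2.07944)/3 = 2.15796
I_{2,1} = 2.15369 + (2.15369 − 2.13833)/3 = 2.15881
I_{2,2} = 2.15881 + (2.15881 − 2.15796)/15 = 2.15887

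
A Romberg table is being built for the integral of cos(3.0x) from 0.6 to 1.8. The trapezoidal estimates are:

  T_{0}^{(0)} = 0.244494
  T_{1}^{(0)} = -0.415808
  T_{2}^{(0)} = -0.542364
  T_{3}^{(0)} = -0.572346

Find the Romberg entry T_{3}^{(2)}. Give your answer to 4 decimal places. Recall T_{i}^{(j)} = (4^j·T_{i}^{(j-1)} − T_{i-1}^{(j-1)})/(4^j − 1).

Richardson extrapolation on the trapezoidal column (denominator 4−1=3):
T_{2}^{(1)} = (4·(-0.542364) − (-0.415808)) / 3 = -0.584549
T_{3}^{(1)} = (4·(-0.572346) − (-0.542364)) / 3 = -0.582340
T_{3}^{(2)} = (16·(-0.582340) − (-0.584549)) / 15 = -0.582193

-0.5822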